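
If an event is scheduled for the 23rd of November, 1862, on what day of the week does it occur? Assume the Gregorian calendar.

Sunday

Doomsday rule: the anchor day for the 1800s is Friday. For year 62: 62÷12 = 5 r 2, and 2÷4 = 0, so 5+2+0 = 7.
Friday + 7 ≡ Friday — that's 1862's doomsday.
In November the doomsday date is Nov 7.
Nov 23 is 16 days after Nov 7; 16 mod 7 = 2, so Friday + 2 = Sunday.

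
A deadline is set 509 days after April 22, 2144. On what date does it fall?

+365 (one year) → Apr 22, 2145 (144 left).
Apr has 30 days: +9 → May 1, 2145 (135 left).
May has 31 days: +31 → Jun 1, 2145 (104 left).
Jun has 30 days: +30 → Jul 1, 2145 (74 left).
Jul has 31 days: +31 → Aug 1, 2145 (43 left).
Aug has 31 days: +31 → Sep 1, 2145 (12 left).
+12 → Sep 13, 2145.

September 13, 2145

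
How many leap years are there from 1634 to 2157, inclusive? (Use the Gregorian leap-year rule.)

127

Multiples of 4 in [1634,2157]: 131.
Of those, multiples of 100: 5 (not leap unless ÷400).
Multiples of 400: 1.
Leap years = 131 − 5 + 1 = 127.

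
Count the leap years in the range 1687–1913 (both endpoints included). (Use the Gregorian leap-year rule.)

Multiples of 4 in [1687,1913]: 57.
Of those, multiples of 100: 3 (not leap unless ÷400).
Multiples of 400: 0.
Leap years = 57 − 3 + 0 = 54.

54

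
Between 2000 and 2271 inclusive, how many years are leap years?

Multiples of 4 in [2000,2271]: 68.
Of those, multiples of 100: 3 (not leap unless ÷400).
Multiples of 400: 1.
Leap years = 68 − 3 + 1 = 66.

66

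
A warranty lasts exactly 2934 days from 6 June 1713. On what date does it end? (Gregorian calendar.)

June 18, 1721

+365 (one year) → Jun 6, 1714 (2569 left).
+365 (one year) → Jun 6, 1715 (2204 left).
+366 (one year; includes Feb 29, 1716) → Jun 6, 1716 (1838 left).
+365 (one year) → Jun 6, 1717 (1473 left).
+365 (one year) → Jun 6, 1718 (1108 left).
+365 (one year) → Jun 6, 1719 (743 left).
+366 (one year; includes Feb 29, 1720) → Jun 6, 1720 (377 left).
Jun has 30 days: +25 → Jul 1, 1720 (352 left).
Jul has 31 days: +31 → Aug 1, 1720 (321 left).
Aug has 31 days: +31 → Sep 1, 1720 (290 left).
Sep has 30 days: +30 → Oct 1, 1720 (260 left).
Oct has 31 days: +31 → Nov 1, 1720 (229 left).
Nov has 30 days: +30 → Dec 1, 1720 (199 left).
Dec has 31 days: +31 → Jan 1, 1721 (168 left).
Jan has 31 days: +31 → Feb 1, 1721 (137 left).
Feb has 28 days: +28 → Mar 1, 1721 (109 left).
Mar has 31 days: +31 → Apr 1, 1721 (78 left).
Apr has 30 days: +30 → May 1, 1721 (48 left).
May has 31 days: +31 → Jun 1, 1721 (17 left).
+17 → Jun 18, 1721.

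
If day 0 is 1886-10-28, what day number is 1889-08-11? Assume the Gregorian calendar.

1018

Oct 28, 1886 → Oct 28, 1887: 365 days.
Oct 28, 1887 → Oct 28, 1888: 366 days (Feb 29, 1888 is in that span).
Oct 28, 1888 → Nov 28, 1888: 31 days (October has 31).
Nov 28, 1888 → Dec 28, 1888: 30 days (November has 30).
Dec 28, 1888 → Jan 28, 1889: 31 days (December has 31).
Jan 28, 1889 → Feb 28, 1889: 31 days (January has 31).
Feb 28, 1889 → Mar 28, 1889: 28 days (February has 28).
Mar 28, 1889 → Apr 28, 1889: 31 days (March has 31).
Apr 28, 1889 → May 28, 1889: 30 days (April has 30).
May 28, 1889 → Jun 28, 1889: 31 days (May has 31).
Jun 28, 1889 → Jul 28, 1889: 30 days (June has 30).
Jul 28, 1889 → Aug 11, 1889: 14 days.
Total: 1018 days.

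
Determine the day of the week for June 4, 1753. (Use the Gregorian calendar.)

Monday

Doomsday rule: the anchor day for the 1700s is Sunday. For year 53: 53÷12 = 4 r 5, and 5÷4 = 1, so 4+5+1 = 10.
Sunday + 10 ≡ Wednesday — that's 1753's doomsday.
In June the doomsday date is Jun 6.
Jun 4 is 2 days before Jun 6; 2 mod 7 = 2, so Wednesday − 2 = Monday.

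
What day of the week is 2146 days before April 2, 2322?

Apr 2, 2322 is a Sunday.
2146 mod 7 = 4, so 2146 days before a Sunday is Sunday − 4 = Wednesday.

Wednesday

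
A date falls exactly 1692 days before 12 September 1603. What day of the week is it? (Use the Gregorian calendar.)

Sunday

Sep 12, 1603 is a Friday.
1692 mod 7 = 5, so 1692 days before a Friday is Friday − 5 = Sunday.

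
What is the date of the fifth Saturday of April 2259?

April 1, 2259 is a Friday.
The first Saturday is therefore April 2 (1 days later).
The fifth Saturday is 2 + 4×7 = April 30.

April 30, 2259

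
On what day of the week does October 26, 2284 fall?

Doomsday rule: the anchor day for the 2200s is Friday. For year 84: 84÷12 = 7 r 0, and 0÷4 = 0, so 7+0+0 = 7.
Friday + 7 ≡ Friday — that's 2284's doomsday.
In October the doomsday date is Oct 10.
Oct 26 is 16 days after Oct 10; 16 mod 7 = 2, so Friday + 2 = Sunday.

Sunday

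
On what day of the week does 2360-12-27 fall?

Doomsday rule: the anchor day for the 2300s is Wednesday. For year 60: 60÷12 = 5 r 0, and 0÷4 = 0, so 5+0+0 = 5.
Wednesday + 5 ≡ Monday — that's 2360's doomsday.
In December the doomsday date is Dec 12.
Dec 27 is 15 days after Dec 12; 15 mod 7 = 1, so Monday + 1 = Tuesday.

Tuesday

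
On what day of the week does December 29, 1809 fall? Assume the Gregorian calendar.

Friday

Doomsday rule: the anchor day for the 1800s is Friday. For year 09: 9÷12 = 0 r 9, and 9÷4 = 2, so 0+9+2 = 11.
Friday + 11 ≡ Tuesday — that's 1809's doomsday.
In December the doomsday date is Dec 12.
Dec 29 is 17 days after Dec 12; 17 mod 7 = 3, so Tuesday + 3 = Friday.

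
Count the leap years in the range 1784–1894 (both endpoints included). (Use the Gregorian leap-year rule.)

27

Multiples of 4 in [1784,1894]: 28.
Of those, multiples of 100: 1 (not leap unless ÷400).
Multiples of 400: 0.
Leap years = 28 − 1 + 0 = 27.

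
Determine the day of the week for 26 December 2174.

Doomsday rule: the anchor day for the 2100s is Sunday. For year 74: 74÷12 = 6 r 2, and 2÷4 = 0, so 6+2+0 = 8.
Sunday + 8 ≡ Monday — that's 2174's doomsday.
In December the doomsday date is Dec 12.
Dec 26 is 14 days after Dec 12; 14 mod 7 = 0, so Monday + 0 = Monday.

Monday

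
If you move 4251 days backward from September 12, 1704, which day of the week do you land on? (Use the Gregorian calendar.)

Sep 12, 1704 is a Friday.
4251 mod 7 = 2, so 4251 days before a Friday is Friday − 2 = Wednesday.

Wednesday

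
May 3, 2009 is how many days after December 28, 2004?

1587

Dec 28, 2004 → Dec 28, 2005: 365 days.
Dec 28, 2005 → Dec 28, 2006: 365 days.
Dec 28, 2006 → Dec 28, 2007: 365 days.
Dec 28, 2007 → Dec 28, 2008: 366 days (Feb 29, 2008 is in that span).
Dec 28, 2008 → Jan 28, 2009: 31 days (December has 31).
Jan 28, 2009 → Feb 28, 2009: 31 days (January has 31).
Feb 28, 2009 → Mar 28, 2009: 28 days (February has 28).
Mar 28, 2009 → Apr 28, 2009: 31 days (March has 31).
Apr 28, 2009 → May 3, 2009: 5 days.
Total: 1587 days.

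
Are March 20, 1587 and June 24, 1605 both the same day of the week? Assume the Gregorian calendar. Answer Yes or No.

From Mar 20, 1587 to Jun 24, 1605 is 6671 days.
6671 mod 7 = 0, so they are the same weekday.
(Mar 20, 1587 is a Friday; Jun 24, 1605 is a Friday.)

Yes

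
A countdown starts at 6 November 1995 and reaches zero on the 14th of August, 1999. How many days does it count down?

1377

Nov 6, 1995 → Nov 6, 1996: 366 days (Feb 29, 1996 is in that span).
Nov 6, 1996 → Nov 6, 1997: 365 days.
Nov 6, 1997 → Nov 6, 1998: 365 days.
Nov 6, 1998 → Dec 6, 1998: 30 days (November has 30).
Dec 6, 1998 → Jan 6, 1999: 31 days (December has 31).
Jan 6, 1999 → Feb 6, 1999: 31 days (January has 31).
Feb 6, 1999 → Mar 6, 1999: 28 days (February has 28).
Mar 6, 1999 → Apr 6, 1999: 31 days (March has 31).
Apr 6, 1999 → May 6, 1999: 30 days (April has 30).
May 6, 1999 → Jun 6, 1999: 31 days (May has 31).
Jun 6, 1999 → Jul 6, 1999: 30 days (June has 30).
Jul 6, 1999 → Aug 6, 1999: 31 days (July has 31).
Aug 6, 1999 → Aug 14, 1999: 8 days.
Total: 1377 days.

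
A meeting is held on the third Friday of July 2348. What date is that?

July 1, 2348 is a Thursday.
The first Friday is therefore July 2 (1 days later).
The third Friday is 2 + 2×7 = July 16.

July 16, 2348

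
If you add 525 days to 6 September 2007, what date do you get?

+366 (one year; includes Feb 29, 2008) → Sep 6, 2008 (159 left).
Sep has 30 days: +25 → Oct 1, 2008 (134 left).
Oct has 31 days: +31 → Nov 1, 2008 (103 left).
Nov has 30 days: +30 → Dec 1, 2008 (73 left).
Dec has 31 days: +31 → Jan 1, 2009 (42 left).
Jan has 31 days: +31 → Feb 1, 2009 (11 left).
+11 → Feb 12, 2009.

February 12, 2009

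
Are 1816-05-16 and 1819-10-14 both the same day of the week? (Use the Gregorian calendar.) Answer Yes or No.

From May 16, 1816 to Oct 14, 1819 is 1246 days.
1246 mod 7 = 0, so they are the same weekday.
(May 16, 1816 is a Thursday; Oct 14, 1819 is a Thursday.)

Yes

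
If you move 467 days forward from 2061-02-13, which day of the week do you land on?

First find the weekday of Feb 13, 2061. Doomsday rule: the anchor day for the 2000s is Tuesday. For year 61: 61÷12 = 5 r 1, and 1÷4 = 0, so 5+1+0 = 6.
Tuesday + 6 ≡ Monday — that's 2061's doomsday.
In February the doomsday date is Feb 28 (2061 is not a leap year).
Feb 13 is 15 days before Feb 28; 15 mod 7 = 1, so Monday − 1 = Sunday.
467 mod 7 = 5, so 467 days after a Sunday is Sunday + 5 = Friday.

Friday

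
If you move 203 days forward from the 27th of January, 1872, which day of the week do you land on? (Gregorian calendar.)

Jan 27, 1872 is a Saturday.
203 mod 7 = 0, so 203 days after a Saturday is Saturday + 0 = Saturday.

Saturday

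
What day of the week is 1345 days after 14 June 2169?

Thursday

First find the weekday of Jun 14, 2169. Doomsday rule: the anchor day for the 2100s is Sunday. For year 69: 69÷12 = 5 r 9, and 9÷4 = 2, so 5+9+2 = 16.
Sunday + 16 ≡ Tuesday — that's 2169's doomsday.
In June the doomsday date is Jun 6.
Jun 14 is 8 days after Jun 6; 8 mod 7 = 1, so Tuesday + 1 = Wednesday.
1345 mod 7 = 1, so 1345 days after a Wednesday is Wednesday + 1 = Thursday.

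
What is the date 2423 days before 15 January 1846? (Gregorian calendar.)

May 29, 1839

−365 (one year) → Jan 15, 1845 (2058 left).
−366 (one year; includes Feb 29, 1844) → Jan 15, 1844 (1692 left).
−365 (one year) → Jan 15, 1843 (1327 left).
−365 (one year) → Jan 15, 1842 (962 left).
−365 (one year) → Jan 15, 1841 (597 left).
−366 (one year; includes Feb 29, 1840) → Jan 15, 1840 (231 left).
−15 → Dec 31, 1839 (end of Dec, 31 days; 216 left).
−31 → Nov 30, 1839 (end of Nov, 30 days; 185 left).
−30 → Oct 31, 1839 (end of Oct, 31 days; 155 left).
−31 → Sep 30, 1839 (end of Sep, 30 days; 124 left).
−30 → Aug 31, 1839 (end of Aug, 31 days; 94 left).
−31 → Jul 31, 1839 (end of Jul, 31 days; 63 left).
−31 → Jun 30, 1839 (end of Jun, 30 days; 32 left).
−30 → May 31, 1839 (end of May, 31 days; 2 left).
−2 → May 29, 1839.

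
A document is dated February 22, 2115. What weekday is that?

Doomsday rule: the anchor day for the 2100s is Sunday. For year 15: 15÷12 = 1 r 3, and 3÷4 = 0, so 1+3+0 = 4.
Sunday + 4 ≡ Thursday — that's 2115's doomsday.
In February the doomsday date is Feb 28 (2115 is not a leap year).
Feb 22 is 6 days before Feb 28; 6 mod 7 = 6, so Thursday − 6 = Friday.

Friday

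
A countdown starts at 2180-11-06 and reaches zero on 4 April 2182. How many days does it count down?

Nov 6, 2180 → Nov 6, 2181: 365 days.
Nov 6, 2181 → Dec 6, 2181: 30 days (November has 30).
Dec 6, 2181 → Jan 6, 2182: 31 days (December has 31).
Jan 6, 2182 → Feb 6, 2182: 31 days (January has 31).
Feb 6, 2182 → Mar 6, 2182: 28 days (February has 28).
Mar 6, 2182 → Apr 4, 2182: 29 days.
Total: 514 days.

514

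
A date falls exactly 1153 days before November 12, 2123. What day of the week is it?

First find the weekday of Nov 12, 2123. Doomsday rule: the anchor day for the 2100s is Sunday. For year 23: 23÷12 = 1 r 11, and 11÷4 = 2, so 1+11+2 = 14.
Sunday + 14 ≡ Sunday — that's 2123's doomsday.
In November the doomsday date is Nov 7.
Nov 12 is 5 days after Nov 7; 5 mod 7 = 5, so Sunday + 5 = Friday.
1153 mod 7 = 5, so 1153 days before a Friday is Friday − 5 = Sunday.

Sunday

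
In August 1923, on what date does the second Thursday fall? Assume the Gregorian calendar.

August 9, 1923

August 1, 1923 is a Wednesday.
The first Thursday is therefore August 2 (1 days later).
The second Thursday is 2 + 1×7 = August 9.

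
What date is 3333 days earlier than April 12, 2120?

−366 (one year; includes Feb 29, 2120) → Apr 12, 2119 (2967 left).
−365 (one year) → Apr 12, 2118 (2602 left).
−365 (one year) → Apr 12, 2117 (2237 left).
−365 (one year) → Apr 12, 2116 (1872 left).
−366 (one year; includes Feb 29, 2116) → Apr 12, 2115 (1506 left).
−365 (one year) → Apr 12, 2114 (1141 left).
−365 (one year) → Apr 12, 2113 (776 left).
−365 (one year) → Apr 12, 2112 (411 left).
−366 (one year; includes Feb 29, 2112) → Apr 12, 2111 (45 left).
−12 → Mar 31, 2111 (end of Mar, 31 days; 33 left).
−31 → Feb 28, 2111 (end of Feb, 28 days; 2 left).
−2 → Feb 26, 2111.

February 26, 2111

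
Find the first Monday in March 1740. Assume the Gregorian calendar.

March 1, 1740 is a Tuesday.
The first Monday is therefore March 7 (6 days later).

March 7, 1740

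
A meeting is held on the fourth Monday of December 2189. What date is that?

December 1, 2189 is a Tuesday.
The first Monday is therefore December 7 (6 days later).
The fourth Monday is 7 + 3×7 = December 28.

December 28, 2189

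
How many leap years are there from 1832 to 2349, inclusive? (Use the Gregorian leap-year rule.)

Multiples of 4 in [1832,2349]: 130.
Of those, multiples of 100: 5 (not leap unless ÷400).
Multiples of 400: 1.
Leap years = 130 − 5 + 1 = 126.

126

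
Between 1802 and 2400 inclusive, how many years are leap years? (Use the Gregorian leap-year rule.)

Multiples of 4 in [1802,2400]: 150.
Of those, multiples of 100: 6 (not leap unless ÷400).
Multiples of 400: 2.
Leap years = 150 − 6 + 2 = 146.

146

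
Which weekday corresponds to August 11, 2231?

Thursday

Doomsday rule: the anchor day for the 2200s is Friday. For year 31: 31÷12 = 2 r 7, and 7÷4 = 1, so 2+7+1 = 10.
Friday + 10 ≡ Monday — that's 2231's doomsday.
In August the doomsday date is Aug 8.
Aug 11 is 3 days after Aug 8; 3 mod 7 = 3, so Monday + 3 = Thursday.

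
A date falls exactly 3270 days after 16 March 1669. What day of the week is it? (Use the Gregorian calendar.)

Mar 16, 1669 is a Saturday.
3270 mod 7 = 1, so 3270 days after a Saturday is Saturday + 1 = Sunday.

Sunday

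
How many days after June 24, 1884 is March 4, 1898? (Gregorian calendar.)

5001

Jun 24, 1884 → Jun 24, 1885: 365 days.
Jun 24, 1885 → Jun 24, 1886: 365 days.
Jun 24, 1886 → Jun 24, 1887: 365 days.
Jun 24, 1887 → Jun 24, 1888: 366 days (Feb 29, 1888 is in that span).
Jun 24, 1888 → Jun 24, 1889: 365 days.
Jun 24, 1889 → Jun 24, 1890: 365 days.
Jun 24, 1890 → Jun 24, 1891: 365 days.
Jun 24, 1891 → Jun 24, 1892: 366 days (Feb 29, 1892 is in that span).
Jun 24, 1892 → Jun 24, 1893: 365 days.
Jun 24, 1893 → Jun 24, 1894: 365 days.
Jun 24, 1894 → Jun 24, 1895: 365 days.
Jun 24, 1895 → Jun 24, 1896: 366 days (Feb 29, 1896 is in that span).
Jun 24, 1896 → Jun 24, 1897: 365 days.
Jun 24, 1897 → Jul 24, 1897: 30 days (June has 30).
Jul 24, 1897 → Aug 24, 1897: 31 days (July has 31).
Aug 24, 1897 → Sep 24, 1897: 31 days (August has 31).
Sep 24, 1897 → Oct 24, 1897: 30 days (September has 30).
Oct 24, 1897 → Nov 24, 1897: 31 days (October has 31).
Nov 24, 1897 → Dec 24, 1897: 30 days (November has 30).
Dec 24, 1897 → Jan 24, 1898: 31 days (December has 31).
Jan 24, 1898 → Feb 24, 1898: 31 days (January has 31).
Feb 24, 1898 → Mar 4, 1898: 8 days.
Total: 5001 days.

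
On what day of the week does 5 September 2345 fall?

Doomsday rule: the anchor day for the 2300s is Wednesday. For year 45: 45÷12 = 3 r 9, and 9÷4 = 2, so 3+9+2 = 14.
Wednesday + 14 ≡ Wednesday — that's 2345's doomsday.
In September the doomsday date is Sep 5.
Sep 5 is the doomsday itself: Wednesday.

Wednesday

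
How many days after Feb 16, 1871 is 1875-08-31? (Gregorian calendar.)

1657

Feb 16, 1871 → Feb 16, 1872: 365 days.
Feb 16, 1872 → Feb 16, 1873: 366 days (Feb 29, 1872 is in that span).
Feb 16, 1873 → Feb 16, 1874: 365 days.
Feb 16, 1874 → Feb 16, 1875: 365 days.
Feb 16, 1875 → Mar 16, 1875: 28 days (February has 28).
Mar 16, 1875 → Apr 16, 1875: 31 days (March has 31).
Apr 16, 1875 → May 16, 1875: 30 days (April has 30).
May 16, 1875 → Jun 16, 1875: 31 days (May has 31).
Jun 16, 1875 → Jul 16, 1875: 30 days (June has 30).
Jul 16, 1875 → Aug 16, 1875: 31 days (July has 31).
Aug 16, 1875 → Aug 31, 1875: 15 days.
Total: 1657 days.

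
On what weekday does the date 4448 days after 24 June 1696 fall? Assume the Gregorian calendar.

Wednesday

First find the weekday of Jun 24, 1696. Doomsday rule: the anchor day for the 1600s is Tuesday. For year 96: 96÷12 = 8 r 0, and 0÷4 = 0, so 8+0+0 = 8.
Tuesday + 8 ≡ Wednesday — that's 1696's doomsday.
In June the doomsday date is Jun 6.
Jun 24 is 18 days after Jun 6; 18 mod 7 = 4, so Wednesday + 4 = Sunday.
4448 mod 7 = 3, so 4448 days after a Sunday is Sunday + 3 = Wednesday.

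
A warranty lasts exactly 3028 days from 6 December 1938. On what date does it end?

+365 (one year) → Dec 6, 1939 (2663 left).
+366 (one year; includes Feb 29, 1940) → Dec 6, 1940 (2297 left).
+365 (one year) → Dec 6, 1941 (1932 left).
+365 (one year) → Dec 6, 1942 (1567 left).
+365 (one year) → Dec 6, 1943 (1202 left).
+366 (one year; includes Feb 29, 1944) → Dec 6, 1944 (836 left).
+365 (one year) → Dec 6, 1945 (471 left).
+365 (one year) → Dec 6, 1946 (106 left).
Dec has 31 days: +26 → Jan 1, 1947 (80 left).
Jan has 31 days: +31 → Feb 1, 1947 (49 left).
Feb has 28 days: +28 → Mar 1, 1947 (21 left).
+21 → Mar 22, 1947.

March 22, 1947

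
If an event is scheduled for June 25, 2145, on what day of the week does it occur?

Doomsday rule: the anchor day for the 2100s is Sunday. For year 45: 45÷12 = 3 r 9, and 9÷4 = 2, so 3+9+2 = 14.
Sunday + 14 ≡ Sunday — that's 2145's doomsday.
In June the doomsday date is Jun 6.
Jun 25 is 19 days after Jun 6; 19 mod 7 = 5, so Sunday + 5 = Friday.

Friday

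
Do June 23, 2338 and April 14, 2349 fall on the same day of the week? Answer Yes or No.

Yes

From Jun 23, 2338 to Apr 14, 2349 is 3948 days.
3948 mod 7 = 0, so they are the same weekday.
(Jun 23, 2338 is a Thursday; Apr 14, 2349 is a Thursday.)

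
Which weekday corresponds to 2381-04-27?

Doomsday rule: the anchor day for the 2300s is Wednesday. For year 81: 81÷12 = 6 r 9, and 9÷4 = 2, so 6+9+2 = 17.
Wednesday + 17 ≡ Saturday — that's 2381's doomsday.
In April the doomsday date is Apr 4.
Apr 27 is 23 days after Apr 4; 23 mod 7 = 2, so Saturday + 2 = Monday.

Monday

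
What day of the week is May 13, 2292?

Doomsday rule: the anchor day for the 2200s is Friday. For year 92: 92÷12 = 7 r 8, and 8÷4 = 2, so 7+8+2 = 17.
Friday + 17 ≡ Monday — that's 2292's doomsday.
In May the doomsday date is May 9.
May 13 is 4 days after May 9; 4 mod 7 = 4, so Monday + 4 = Friday.

Friday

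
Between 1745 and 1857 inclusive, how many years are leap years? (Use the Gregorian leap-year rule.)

Multiples of 4 in [1745,1857]: 28.
Of those, multiples of 100: 1 (not leap unless ÷400).
Multiples of 400: 0.
Leap years = 28 − 1 + 0 = 27.

27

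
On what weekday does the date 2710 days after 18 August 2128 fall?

Aug 18, 2128 is a Wednesday.
2710 mod 7 = 1, so 2710 days after a Wednesday is Wednesday + 1 = Thursday.

Thursday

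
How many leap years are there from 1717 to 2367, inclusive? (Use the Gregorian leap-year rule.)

Multiples of 4 in [1717,2367]: 162.
Of those, multiples of 100: 6 (not leap unless ÷400).
Multiples of 400: 1.
Leap years = 162 − 6 + 1 = 157.

157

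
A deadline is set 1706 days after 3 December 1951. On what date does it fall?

August 4, 1956

+366 (one year; includes Feb 29, 1952) → Dec 3, 1952 (1340 left).
+365 (one year) → Dec 3, 1953 (975 left).
+365 (one year) → Dec 3, 1954 (610 left).
+365 (one year) → Dec 3, 1955 (245 left).
Dec has 31 days: +29 → Jan 1, 1956 (216 left).
Jan has 31 days: +31 → Feb 1, 1956 (185 left).
Feb has 29 days: +29 → Mar 1, 1956 (156 left).
Mar has 31 days: +31 → Apr 1, 1956 (125 left).
Apr has 30 days: +30 → May 1, 1956 (95 left).
May has 31 days: +31 → Jun 1, 1956 (64 left).
Jun has 30 days: +30 → Jul 1, 1956 (34 left).
Jul has 31 days: +31 → Aug 1, 1956 (3 left).
+3 → Aug 4, 1956.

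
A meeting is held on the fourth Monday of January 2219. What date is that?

January 25, 2219

January 1, 2219 is a Friday.
The first Monday is therefore January 4 (3 days later).
The fourth Monday is 4 + 3×7 = January 25.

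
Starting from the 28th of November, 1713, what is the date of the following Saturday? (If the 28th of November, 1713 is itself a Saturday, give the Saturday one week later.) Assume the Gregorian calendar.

December 2, 1713

Nov 28, 1713 is a Tuesday.
From Tuesday to the next Saturday is 4 days.
Nov 28, 1713 + 4 = Dec 2, 1713.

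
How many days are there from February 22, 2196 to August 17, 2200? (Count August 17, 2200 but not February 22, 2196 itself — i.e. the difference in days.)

Feb 22, 2196 → Feb 22, 2197: 366 days (Feb 29, 2196 is in that span).
Feb 22, 2197 → Feb 22, 2198: 365 days.
Feb 22, 2198 → Feb 22, 2199: 365 days.
Feb 22, 2199 → Feb 22, 2200: 365 days.
Feb 22, 2200 → Mar 22, 2200: 28 days (February has 28).
Mar 22, 2200 → Apr 22, 2200: 31 days (March has 31).
Apr 22, 2200 → May 22, 2200: 30 days (April has 30).
May 22, 2200 → Jun 22, 2200: 31 days (May has 31).
Jun 22, 2200 → Jul 22, 2200: 30 days (June has 30).
Jul 22, 2200 → Aug 17, 2200: 26 days.
Total: 1637 days.

1637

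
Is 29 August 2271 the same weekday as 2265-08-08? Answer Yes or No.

From Aug 8, 2265 to Aug 29, 2271 is 2212 days.
2212 mod 7 = 0, so they are the same weekday.
(Aug 8, 2265 is a Tuesday; Aug 29, 2271 is a Tuesday.)

Yes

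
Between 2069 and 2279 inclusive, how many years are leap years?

Multiples of 4 in [2069,2279]: 52.
Of those, multiples of 100: 2 (not leap unless ÷400).
Multiples of 400: 0.
Leap years = 52 − 2 + 0 = 50.

50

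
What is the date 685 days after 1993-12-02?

+365 (one year) → Dec 2, 1994 (320 left).
Dec has 31 days: +30 → Jan 1, 1995 (290 left).
Jan has 31 days: +31 → Feb 1, 1995 (259 left).
Feb has 28 days: +28 → Mar 1, 1995 (231 left).
Mar has 31 days: +31 → Apr 1, 1995 (200 left).
Apr has 30 days: +30 → May 1, 1995 (170 left).
May has 31 days: +31 → Jun 1, 1995 (139 left).
Jun has 30 days: +30 → Jul 1, 1995 (109 left).
Jul has 31 days: +31 → Aug 1, 1995 (78 left).
Aug has 31 days: +31 → Sep 1, 1995 (47 left).
Sep has 30 days: +30 → Oct 1, 1995 (17 left).
+17 → Oct 18, 1995.

October 18, 1995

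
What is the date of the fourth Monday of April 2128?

April 26, 2128

April 1, 2128 is a Thursday.
The first Monday is therefore April 5 (4 days later).
The fourth Monday is 5 + 3×7 = April 26.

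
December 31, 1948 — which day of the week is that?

Doomsday rule: the anchor day for the 1900s is Wednesday. For year 48: 48÷12 = 4 r 0, and 0÷4 = 0, so 4+0+0 = 4.
Wednesday + 4 ≡ Sunday — that's 1948's doomsday.
In December the doomsday date is Dec 12.
Dec 31 is 19 days after Dec 12; 19 mod 7 = 5, so Sunday + 5 = Friday.

Friday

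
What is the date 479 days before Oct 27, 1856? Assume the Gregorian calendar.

July 6, 1855

−366 (one year; includes Feb 29, 1856) → Oct 27, 1855 (113 left).
−27 → Sep 30, 1855 (end of Sep, 30 days; 86 left).
−30 → Aug 31, 1855 (end of Aug, 31 days; 56 left).
−31 → Jul 31, 1855 (end of Jul, 31 days; 25 left).
−25 → Jul 6, 1855.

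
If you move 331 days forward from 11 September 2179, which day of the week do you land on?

First find the weekday of Sep 11, 2179. Doomsday rule: the anchor day for the 2100s is Sunday. For year 79: 79÷12 = 6 r 7, and 7÷4 = 1, so 6+7+1 = 14.
Sunday + 14 ≡ Sunday — that's 2179's doomsday.
In September the doomsday date is Sep 5.
Sep 11 is 6 days after Sep 5; 6 mod 7 = 6, so Sunday + 6 = Saturday.
331 mod 7 = 2, so 331 days after a Saturday is Saturday + 2 = Monday.

Monday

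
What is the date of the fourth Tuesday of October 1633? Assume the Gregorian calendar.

October 1, 1633 is a Saturday.
The first Tuesday is therefore October 4 (3 days later).
The fourth Tuesday is 4 + 3×7 = October 25.

October 25, 1633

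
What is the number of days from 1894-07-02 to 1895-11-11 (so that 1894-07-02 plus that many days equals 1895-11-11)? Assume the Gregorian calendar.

Jul 2, 1894 → Jul 2, 1895: 365 days.
Jul 2, 1895 → Aug 2, 1895: 31 days (July has 31).
Aug 2, 1895 → Sep 2, 1895: 31 days (August has 31).
Sep 2, 1895 → Oct 2, 1895: 30 days (September has 30).
Oct 2, 1895 → Nov 2, 1895: 31 days (October has 31).
Nov 2, 1895 → Nov 11, 1895: 9 days.
Total: 497 days.

497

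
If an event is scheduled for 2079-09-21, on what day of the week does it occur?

Thursday

Doomsday rule: the anchor day for the 2000s is Tuesday. For year 79: 79÷12 = 6 r 7, and 7÷4 = 1, so 6+7+1 = 14.
Tuesday + 14 ≡ Tuesday — that's 2079's doomsday.
In September the doomsday date is Sep 5.
Sep 21 is 16 days after Sep 5; 16 mod 7 = 2, so Tuesday + 2 = Thursday.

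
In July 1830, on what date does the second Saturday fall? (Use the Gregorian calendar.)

July 1, 1830 is a Thursday.
The first Saturday is therefore July 3 (2 days later).
The second Saturday is 3 + 1×7 = July 10.

July 10, 1830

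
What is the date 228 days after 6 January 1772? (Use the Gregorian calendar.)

Jan has 31 days: +26 → Feb 1, 1772 (202 left).
Feb has 29 days: +29 → Mar 1, 1772 (173 left).
Mar has 31 days: +31 → Apr 1, 1772 (142 left).
Apr has 30 days: +30 → May 1, 1772 (112 left).
May has 31 days: +31 → Jun 1, 1772 (81 left).
Jun has 30 days: +30 → Jul 1, 1772 (51 left).
Jul has 31 days: +31 → Aug 1, 1772 (20 left).
+20 → Aug 21, 1772.

August 21, 1772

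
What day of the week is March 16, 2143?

Saturday

Doomsday rule: the anchor day for the 2100s is Sunday. For year 43: 43÷12 = 3 r 7, and 7÷4 = 1, so 3+7+1 = 11.
Sunday + 11 ≡ Thursday — that's 2143's doomsday.
In March the doomsday date is Mar 14.
Mar 16 is 2 days after Mar 14; 2 mod 7 = 2, so Thursday + 2 = Saturday.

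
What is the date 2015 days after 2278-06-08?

December 14, 2283

+365 (one year) → Jun 8, 2279 (1650 left).
+366 (one year; includes Feb 29, 2280) → Jun 8, 2280 (1284 left).
+365 (one year) → Jun 8, 2281 (919 left).
+365 (one year) → Jun 8, 2282 (554 left).
+365 (one year) → Jun 8, 2283 (189 left).
Jun has 30 days: +23 → Jul 1, 2283 (166 left).
Jul has 31 days: +31 → Aug 1, 2283 (135 left).
Aug has 31 days: +31 → Sep 1, 2283 (104 left).
Sep has 30 days: +30 → Oct 1, 2283 (74 left).
Oct has 31 days: +31 → Nov 1, 2283 (43 left).
Nov has 30 days: +30 → Dec 1, 2283 (13 left).
+13 → Dec 14, 2283.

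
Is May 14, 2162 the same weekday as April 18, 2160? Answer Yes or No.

Yes

From Apr 18, 2160 to May 14, 2162 is 756 days.
756 mod 7 = 0, so they are the same weekday.
(Apr 18, 2160 is a Friday; May 14, 2162 is a Friday.)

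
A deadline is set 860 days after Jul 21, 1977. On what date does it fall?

+365 (one year) → Jul 21, 1978 (495 left).
+365 (one year) → Jul 21, 1979 (130 left).
Jul has 31 days: +11 → Aug 1, 1979 (119 left).
Aug has 31 days: +31 → Sep 1, 1979 (88 left).
Sep has 30 days: +30 → Oct 1, 1979 (58 left).
Oct has 31 days: +31 → Nov 1, 1979 (27 left).
+27 → Nov 28, 1979.

November 28, 1979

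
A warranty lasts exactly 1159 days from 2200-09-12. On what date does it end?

+365 (one year) → Sep 12, 2201 (794 left).
+365 (one year) → Sep 12, 2202 (429 left).
+365 (one year) → Sep 12, 2203 (64 left).
Sep has 30 days: +19 → Oct 1, 2203 (45 left).
Oct has 31 days: +31 → Nov 1, 2203 (14 left).
+14 → Nov 15, 2203.

November 15, 2203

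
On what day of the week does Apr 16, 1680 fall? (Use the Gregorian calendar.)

Doomsday rule: the anchor day for the 1600s is Tuesday. For year 80: 80÷12 = 6 r 8, and 8÷4 = 2, so 6+8+2 = 16.
Tuesday + 16 ≡ Thursday — that's 1680's doomsday.
In April the doomsday date is Apr 4.
Apr 16 is 12 days after Apr 4; 12 mod 7 = 5, so Thursday + 5 = Tuesday.

Tuesday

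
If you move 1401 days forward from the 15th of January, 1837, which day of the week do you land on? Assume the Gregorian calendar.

Monday

First find the weekday of Jan 15, 1837. Doomsday rule: the anchor day for the 1800s is Friday. For year 37: 37÷12 = 3 r 1, and 1÷4 = 0, so 3+1+0 = 4.
Friday + 4 ≡ Tuesday — that's 1837's doomsday.
In January the doomsday date is Jan 3 (1837 is not a leap year).
Jan 15 is 12 days after Jan 3; 12 mod 7 = 5, so Tuesday + 5 = Sunday.
1401 mod 7 = 1, so 1401 days after a Sunday is Sunday + 1 = Monday.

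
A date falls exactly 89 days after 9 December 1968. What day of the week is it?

Dec 9, 1968 is a Monday.
89 mod 7 = 5, so 89 days after a Monday is Monday + 5 = Saturday.

Saturday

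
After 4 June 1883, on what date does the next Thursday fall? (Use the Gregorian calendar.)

June 7, 1883

Jun 4, 1883 is a Monday.
From Monday to the next Thursday is 3 days.
Jun 4, 1883 + 3 = Jun 7, 1883.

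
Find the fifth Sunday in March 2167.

March 1, 2167 is a Sunday.
The first Sunday is therefore March 1 (same day).
The fifth Sunday is 1 + 4×7 = March 29.

March 29, 2167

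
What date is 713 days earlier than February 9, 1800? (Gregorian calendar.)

−365 (one year) → Feb 9, 1799 (348 left).
−9 → Jan 31, 1799 (end of Jan, 31 days; 339 left).
−31 → Dec 31, 1798 (end of Dec, 31 days; 308 left).
−31 → Nov 30, 1798 (end of Nov, 30 days; 277 left).
−30 → Oct 31, 1798 (end of Oct, 31 days; 247 left).
−31 → Sep 30, 1798 (end of Sep, 30 days; 216 left).
−30 → Aug 31, 1798 (end of Aug, 31 days; 186 left).
−31 → Jul 31, 1798 (end of Jul, 31 days; 155 left).
−31 → Jun 30, 1798 (end of Jun, 30 days; 124 left).
−30 → May 31, 1798 (end of May, 31 days; 94 left).
−31 → Apr 30, 1798 (end of Apr, 30 days; 63 left).
−30 → Mar 31, 1798 (end of Mar, 31 days; 33 left).
−31 → Feb 28, 1798 (end of Feb, 28 days; 2 left).
−2 → Feb 26, 1798.

February 26, 1798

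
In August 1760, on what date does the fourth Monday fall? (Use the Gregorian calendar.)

August 1, 1760 is a Friday.
The first Monday is therefore August 4 (3 days later).
The fourth Monday is 4 + 3×7 = August 25.

August 25, 1760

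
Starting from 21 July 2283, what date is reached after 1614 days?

+366 (one year; includes Feb 29, 2284) → Jul 21, 2284 (1248 left).
+365 (one year) → Jul 21, 2285 (883 left).
+365 (one year) → Jul 21, 2286 (518 left).
+365 (one year) → Jul 21, 2287 (153 left).
Jul has 31 days: +11 → Aug 1, 2287 (142 left).
Aug has 31 days: +31 → Sep 1, 2287 (111 left).
Sep has 30 days: +30 → Oct 1, 2287 (81 left).
Oct has 31 days: +31 → Nov 1, 2287 (50 left).
Nov has 30 days: +30 → Dec 1, 2287 (20 left).
+20 → Dec 21, 2287.

December 21, 2287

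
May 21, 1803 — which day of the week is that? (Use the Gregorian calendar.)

Saturday

Doomsday rule: the anchor day for the 1800s is Friday. For year 03: 3÷12 = 0 r 3, and 3÷4 = 0, so 0+3+0 = 3.
Friday + 3 ≡ Monday — that's 1803's doomsday.
In May the doomsday date is May 9.
May 21 is 12 days after May 9; 12 mod 7 = 5, so Monday + 5 = Saturday.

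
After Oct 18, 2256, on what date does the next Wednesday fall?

October 22, 2256

Oct 18, 2256 is a Saturday.
From Saturday to the next Wednesday is 4 days.
Oct 18, 2256 + 4 = Oct 22, 2256.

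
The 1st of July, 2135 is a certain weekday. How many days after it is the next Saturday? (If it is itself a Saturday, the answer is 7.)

1

Jul 1, 2135 is a Friday.
From Friday to the next Saturday is 1 day.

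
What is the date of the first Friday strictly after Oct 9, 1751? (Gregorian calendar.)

Oct 9, 1751 is a Saturday.
From Saturday to the next Friday is 6 days.
Oct 9, 1751 + 6 = Oct 15, 1751.

October 15, 1751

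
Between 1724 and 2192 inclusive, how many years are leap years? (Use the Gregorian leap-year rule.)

Multiples of 4 in [1724,2192]: 118.
Of those, multiples of 100: 4 (not leap unless ÷400).
Multiples of 400: 1.
Leap years = 118 − 4 + 1 = 115.

115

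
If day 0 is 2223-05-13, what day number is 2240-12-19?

May 13, 2223 → May 13, 2224: 366 days (Feb 29, 2224 is in that span).
May 13, 2224 → May 13, 2225: 365 days.
May 13, 2225 → May 13, 2226: 365 days.
May 13, 2226 → May 13, 2227: 365 days.
May 13, 2227 → May 13, 2228: 366 days (Feb 29, 2228 is in that span).
May 13, 2228 → May 13, 2229: 365 days.
May 13, 2229 → May 13, 2230: 365 days.
May 13, 2230 → May 13, 2231: 365 days.
May 13, 2231 → May 13, 2232: 366 days (Feb 29, 2232 is in that span).
May 13, 2232 → May 13, 2233: 365 days.
May 13, 2233 → May 13, 2234: 365 days.
May 13, 2234 → May 13, 2235: 365 days.
May 13, 2235 → May 13, 2236: 366 days (Feb 29, 2236 is in that span).
May 13, 2236 → May 13, 2237: 365 days.
May 13, 2237 → May 13, 2238: 365 days.
May 13, 2238 → May 13, 2239: 365 days.
May 13, 2239 → May 13, 2240: 366 days (Feb 29, 2240 is in that span).
May 13, 2240 → Jun 13, 2240: 31 days (May has 31).
Jun 13, 2240 → Jul 13, 2240: 30 days (June has 30).
Jul 13, 2240 → Aug 13, 2240: 31 days (July has 31).
Aug 13, 2240 → Sep 13, 2240: 31 days (August has 31).
Sep 13, 2240 → Oct 13, 2240: 30 days (September has 30).
Oct 13, 2240 → Nov 13, 2240: 31 days (October has 31).
Nov 13, 2240 → Dec 13, 2240: 30 days (November has 30).
Dec 13, 2240 → Dec 19, 2240: 6 days.
Total: 6430 days.

6430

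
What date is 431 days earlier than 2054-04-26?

February 19, 2053

−365 (one year) → Apr 26, 2053 (66 left).
−26 → Mar 31, 2053 (end of Mar, 31 days; 40 left).
−31 → Feb 28, 2053 (end of Feb, 28 days; 9 left).
−9 → Feb 19, 2053.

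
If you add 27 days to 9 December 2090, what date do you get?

Dec has 31 days: +23 → Jan 1, 2091 (4 left).
+4 → Jan 5, 2091.

January 5, 2091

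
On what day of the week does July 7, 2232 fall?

Doomsday rule: the anchor day for the 2200s is Friday. For year 32: 32÷12 = 2 r 8, and 8÷4 = 2, so 2+8+2 = 12.
Friday + 12 ≡ Wednesday — that's 2232's doomsday.
In July the doomsday date is Jul 11.
Jul 7 is 4 days before Jul 11; 4 mod 7 = 4, so Wednesday − 4 = Saturday.

Saturday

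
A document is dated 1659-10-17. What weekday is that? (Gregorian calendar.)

Doomsday rule: the anchor day for the 1600s is Tuesday. For year 59: 59÷12 = 4 r 11, and 11÷4 = 2, so 4+11+2 = 17.
Tuesday + 17 ≡ Friday — that's 1659's doomsday.
In October the doomsday date is Oct 10.
Oct 17 is 7 days after Oct 10; 7 mod 7 = 0, so Friday + 0 = Friday.

Friday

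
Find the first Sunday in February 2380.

February 1, 2380 is a Friday.
The first Sunday is therefore February 3 (2 days later).

February 3, 2380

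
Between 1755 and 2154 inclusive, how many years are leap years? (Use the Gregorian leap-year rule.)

97

Multiples of 4 in [1755,2154]: 100.
Of those, multiples of 100: 4 (not leap unless ÷400).
Multiples of 400: 1.
Leap years = 100 − 4 + 1 = 97.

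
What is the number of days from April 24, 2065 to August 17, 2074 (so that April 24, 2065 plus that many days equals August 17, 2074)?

Apr 24, 2065 → Apr 24, 2066: 365 days.
Apr 24, 2066 → Apr 24, 2067: 365 days.
Apr 24, 2067 → Apr 24, 2068: 366 days (Feb 29, 2068 is in that span).
Apr 24, 2068 → Apr 24, 2069: 365 days.
Apr 24, 2069 → Apr 24, 2070: 365 days.
Apr 24, 2070 → Apr 24, 2071: 365 days.
Apr 24, 2071 → Apr 24, 2072: 366 days (Feb 29, 2072 is in that span).
Apr 24, 2072 → Apr 24, 2073: 365 days.
Apr 24, 2073 → Apr 24, 2074: 365 days.
Apr 24, 2074 → May 24, 2074: 30 days (April has 30).
May 24, 2074 → Jun 24, 2074: 31 days (May has 31).
Jun 24, 2074 → Jul 24, 2074: 30 days (June has 30).
Jul 24, 2074 → Aug 17, 2074: 24 days.
Total: 3402 days.

3402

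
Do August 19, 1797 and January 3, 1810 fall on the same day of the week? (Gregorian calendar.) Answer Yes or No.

No

From Aug 19, 1797 to Jan 3, 1810 is 4519 days.
4519 mod 7 = 4, so they are different weekdays.
(Aug 19, 1797 is a Saturday; Jan 3, 1810 is a Wednesday.)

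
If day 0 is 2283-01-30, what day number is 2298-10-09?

Jan 30, 2283 → Jan 30, 2284: 365 days.
Jan 30, 2284 → Jan 30, 2285: 366 days (Feb 29, 2284 is in that span).
Jan 30, 2285 → Jan 30, 2286: 365 days.
Jan 30, 2286 → Jan 30, 2287: 365 days.
Jan 30, 2287 → Jan 30, 2288: 365 days.
Jan 30, 2288 → Jan 30, 2289: 366 days (Feb 29, 2288 is in that span).
Jan 30, 2289 → Jan 30, 2290: 365 days.
Jan 30, 2290 → Jan 30, 2291: 365 days.
Jan 30, 2291 → Jan 30, 2292: 365 days.
Jan 30, 2292 → Jan 30, 2293: 366 days (Feb 29, 2292 is in that span).
Jan 30, 2293 → Jan 30, 2294: 365 days.
Jan 30, 2294 → Jan 30, 2295: 365 days.
Jan 30, 2295 → Jan 30, 2296: 365 days.
Jan 30, 2296 → Jan 30, 2297: 366 days (Feb 29, 2296 is in that span).
Jan 30, 2297 → Jan 30, 2298: 365 days.
Jan 30, 2298 → Feb 28, 2298: 29 days (January has 31).
Feb 28, 2298 → Mar 28, 2298: 28 days (February has 28).
Mar 28, 2298 → Apr 28, 2298: 31 days (March has 31).
Apr 28, 2298 → May 28, 2298: 30 days (April has 30).
May 28, 2298 → Jun 28, 2298: 31 days (May has 31).
Jun 28, 2298 → Jul 28, 2298: 30 days (June has 30).
Jul 28, 2298 → Aug 28, 2298: 31 days (July has 31).
Aug 28, 2298 → Sep 28, 2298: 31 days (August has 31).
Sep 28, 2298 → Oct 9, 2298: 11 days.
Total: 5731 days.

5731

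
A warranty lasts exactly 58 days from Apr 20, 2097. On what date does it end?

June 17, 2097

Apr has 30 days: +11 → May 1, 2097 (47 left).
May has 31 days: +31 → Jun 1, 2097 (16 left).
+16 → Jun 17, 2097.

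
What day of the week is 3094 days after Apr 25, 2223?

Apr 25, 2223 is a Friday.
3094 mod 7 = 0, so 3094 days after a Friday is Friday + 0 = Friday.

Friday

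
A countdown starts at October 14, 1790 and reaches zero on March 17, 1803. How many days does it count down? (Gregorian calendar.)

4536

Oct 14, 1790 → Oct 14, 1791: 365 days.
Oct 14, 1791 → Oct 14, 1792: 366 days (Feb 29, 1792 is in that span).
Oct 14, 1792 → Oct 14, 1793: 365 days.
Oct 14, 1793 → Oct 14, 1794: 365 days.
Oct 14, 1794 → Oct 14, 1795: 365 days.
Oct 14, 1795 → Oct 14, 1796: 366 days (Feb 29, 1796 is in that span).
Oct 14, 1796 → Oct 14, 1797: 365 days.
Oct 14, 1797 → Oct 14, 1798: 365 days.
Oct 14, 1798 → Oct 14, 1799: 365 days.
Oct 14, 1799 → Oct 14, 1800: 365 days.
Oct 14, 1800 → Oct 14, 1801: 365 days.
Oct 14, 1801 → Oct 14, 1802: 365 days.
Oct 14, 1802 → Nov 14, 1802: 31 days (October has 31).
Nov 14, 1802 → Dec 14, 1802: 30 days (November has 30).
Dec 14, 1802 → Jan 14, 1803: 31 days (December has 31).
Jan 14, 1803 → Feb 14, 1803: 31 days (January has 31).
Feb 14, 1803 → Mar 14, 1803: 28 days (February has 28).
Mar 14, 1803 → Mar 17, 1803: 3 days.
Total: 4536 days.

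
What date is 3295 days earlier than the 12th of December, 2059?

−365 (one year) → Dec 12, 2058 (2930 left).
−365 (one year) → Dec 12, 2057 (2565 left).
−365 (one year) → Dec 12, 2056 (2200 left).
−366 (one year; includes Feb 29, 2056) → Dec 12, 2055 (1834 left).
−365 (one year) → Dec 12, 2054 (1469 left).
−365 (one year) → Dec 12, 2053 (1104 left).
−365 (one year) → Dec 12, 2052 (739 left).
−366 (one year; includes Feb 29, 2052) → Dec 12, 2051 (373 left).
−12 → Nov 30, 2051 (end of Nov, 30 days; 361 left).
−30 → Oct 31, 2051 (end of Oct, 31 days; 331 left).
−31 → Sep 30, 2051 (end of Sep, 30 days; 300 left).
−30 → Aug 31, 2051 (end of Aug, 31 days; 270 left).
−31 → Jul 31, 2051 (end of Jul, 31 days; 239 left).
−31 → Jun 30, 2051 (end of Jun, 30 days; 208 left).
−30 → May 31, 2051 (end of May, 31 days; 178 left).
−31 → Apr 30, 2051 (end of Apr, 30 days; 147 left).
−30 → Mar 31, 2051 (end of Mar, 31 days; 117 left).
−31 → Feb 28, 2051 (end of Feb, 28 days; 86 left).
−28 → Jan 31, 2051 (end of Jan, 31 days; 58 left).
−31 → Dec 31, 2050 (end of Dec, 31 days; 27 left).
−27 → Dec 4, 2050.

December 4, 2050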